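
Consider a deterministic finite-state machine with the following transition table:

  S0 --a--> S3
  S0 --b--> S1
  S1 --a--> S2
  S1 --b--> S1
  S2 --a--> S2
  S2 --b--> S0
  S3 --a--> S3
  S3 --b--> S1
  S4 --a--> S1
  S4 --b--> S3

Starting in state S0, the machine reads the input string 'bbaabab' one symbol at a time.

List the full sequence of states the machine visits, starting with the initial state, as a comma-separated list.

Start: S0
  read 'b': S0 --b--> S1
  read 'b': S1 --b--> S1
  read 'a': S1 --a--> S2
  read 'a': S2 --a--> S2
  read 'b': S2 --b--> S0
  read 'a': S0 --a--> S3
  read 'b': S3 --b--> S1

Answer: S0, S1, S1, S2, S2, S0, S3, S1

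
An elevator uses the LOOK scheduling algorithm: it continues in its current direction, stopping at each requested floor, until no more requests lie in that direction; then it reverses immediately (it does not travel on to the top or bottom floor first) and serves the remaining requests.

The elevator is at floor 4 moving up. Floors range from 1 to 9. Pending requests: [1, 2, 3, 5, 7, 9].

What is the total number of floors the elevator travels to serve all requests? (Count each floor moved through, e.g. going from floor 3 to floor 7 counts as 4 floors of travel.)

Answer: 13

Derivation:
Start at floor 4 moving up, LOOK stop order: [5, 7, 9, 3, 2, 1]
  4 → 5: |5-4| = 1, total = 1
  5 → 7: |7-5| = 2, total = 3
  7 → 9: |9-7| = 2, total = 5
  9 → 3: |3-9| = 6, total = 11
  3 → 2: |2-3| = 1, total = 12
  2 → 1: |1-2| = 1, total = 13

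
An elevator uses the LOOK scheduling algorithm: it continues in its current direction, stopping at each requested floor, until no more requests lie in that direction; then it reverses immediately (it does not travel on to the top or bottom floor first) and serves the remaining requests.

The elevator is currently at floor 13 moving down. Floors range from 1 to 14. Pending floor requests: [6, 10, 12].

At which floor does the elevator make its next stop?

Answer: 12

Derivation:
Current floor: 13, direction: down
Requests above: []
Requests below: [6, 10, 12]
Moving down and requests lie below → nearest below is max([6, 10, 12]) = 12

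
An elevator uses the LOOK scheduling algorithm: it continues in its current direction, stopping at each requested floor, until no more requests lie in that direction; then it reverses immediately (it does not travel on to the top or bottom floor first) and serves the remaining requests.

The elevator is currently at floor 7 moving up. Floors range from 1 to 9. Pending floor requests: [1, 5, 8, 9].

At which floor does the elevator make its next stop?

Current floor: 7, direction: up
Requests above: [8, 9]
Requests below: [1, 5]
Moving up and requests lie above → nearest above is min([8, 9]) = 8

Answer: 8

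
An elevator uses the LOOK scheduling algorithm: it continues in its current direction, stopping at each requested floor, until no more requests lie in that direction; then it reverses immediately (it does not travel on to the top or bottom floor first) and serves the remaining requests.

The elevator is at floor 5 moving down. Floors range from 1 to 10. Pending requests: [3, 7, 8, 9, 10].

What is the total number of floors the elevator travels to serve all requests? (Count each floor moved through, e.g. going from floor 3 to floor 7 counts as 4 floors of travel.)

Start at floor 5 moving down, LOOK stop order: [3, 7, 8, 9, 10]
  5 → 3: |3-5| = 2, total = 2
  3 → 7: |7-3| = 4, total = 6
  7 → 8: |8-7| = 1, total = 7
  8 → 9: |9-8| = 1, total = 8
  9 → 10: |10-9| = 1, total = 9

Answer: 9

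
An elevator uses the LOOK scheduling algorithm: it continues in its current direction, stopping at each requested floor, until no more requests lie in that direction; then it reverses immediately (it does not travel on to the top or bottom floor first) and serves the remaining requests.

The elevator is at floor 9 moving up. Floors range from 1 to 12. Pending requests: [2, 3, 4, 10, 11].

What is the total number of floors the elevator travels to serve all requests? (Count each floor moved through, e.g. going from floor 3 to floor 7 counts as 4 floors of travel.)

Start at floor 9 moving up, LOOK stop order: [10, 11, 4, 3, 2]
  9 → 10: |10-9| = 1, total = 1
  10 → 11: |11-10| = 1, total = 2
  11 → 4: |4-11| = 7, total = 9
  4 → 3: |3-4| = 1, total = 10
  3 → 2: |2-3| = 1, total = 11

Answer: 11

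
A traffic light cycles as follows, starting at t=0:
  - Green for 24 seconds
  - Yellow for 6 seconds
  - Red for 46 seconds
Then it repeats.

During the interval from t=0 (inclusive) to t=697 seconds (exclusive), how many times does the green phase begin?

Answer: 10

Derivation:
Cycle = 24+6+46 = 76s
green phase starts at t = k*76 + 0 for k=0,1,2,...
Need k*76+0 < 697 → k < 9.171
k ∈ {0, ..., 9} → 10 starts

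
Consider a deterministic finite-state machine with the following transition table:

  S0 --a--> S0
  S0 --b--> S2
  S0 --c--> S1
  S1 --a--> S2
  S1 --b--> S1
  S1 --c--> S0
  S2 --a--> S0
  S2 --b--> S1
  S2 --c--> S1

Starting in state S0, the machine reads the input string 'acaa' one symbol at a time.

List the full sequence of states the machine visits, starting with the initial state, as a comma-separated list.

Start: S0
  read 'a': S0 --a--> S0
  read 'c': S0 --c--> S1
  read 'a': S1 --a--> S2
  read 'a': S2 --a--> S0

Answer: S0, S0, S1, S2, S0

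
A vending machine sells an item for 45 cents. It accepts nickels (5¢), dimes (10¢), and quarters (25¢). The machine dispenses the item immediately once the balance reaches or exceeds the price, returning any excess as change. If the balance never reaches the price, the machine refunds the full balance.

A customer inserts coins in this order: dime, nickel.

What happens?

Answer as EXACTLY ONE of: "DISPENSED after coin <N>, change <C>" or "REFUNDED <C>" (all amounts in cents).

Answer: REFUNDED 15

Derivation:
Price: 45¢
Coin 1 (dime, 10¢): balance = 10¢
Coin 2 (nickel, 5¢): balance = 15¢
All coins inserted, balance 15¢ < price 45¢ → REFUND 15¢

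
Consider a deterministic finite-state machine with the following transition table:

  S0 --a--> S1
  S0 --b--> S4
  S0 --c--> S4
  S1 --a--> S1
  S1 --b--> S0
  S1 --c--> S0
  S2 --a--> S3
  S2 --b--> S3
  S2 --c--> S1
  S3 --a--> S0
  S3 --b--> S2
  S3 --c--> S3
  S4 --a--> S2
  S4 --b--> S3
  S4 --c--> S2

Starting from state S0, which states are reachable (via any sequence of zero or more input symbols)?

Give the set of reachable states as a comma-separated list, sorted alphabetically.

BFS from S0:
  visit S0: S0--a-->S1 (new), S0--b-->S4 (new), S0--c-->S4 (seen)
  visit S1: S1--a-->S1 (seen), S1--b-->S0 (seen), S1--c-->S0 (seen)
  visit S4: S4--a-->S2 (new), S4--b-->S3 (new), S4--c-->S2 (seen)
  visit S2: S2--a-->S3 (seen), S2--b-->S3 (seen), S2--c-->S1 (seen)
  visit S3: S3--a-->S0 (seen), S3--b-->S2 (seen), S3--c-->S3 (seen)

Answer: S0, S1, S2, S3, S4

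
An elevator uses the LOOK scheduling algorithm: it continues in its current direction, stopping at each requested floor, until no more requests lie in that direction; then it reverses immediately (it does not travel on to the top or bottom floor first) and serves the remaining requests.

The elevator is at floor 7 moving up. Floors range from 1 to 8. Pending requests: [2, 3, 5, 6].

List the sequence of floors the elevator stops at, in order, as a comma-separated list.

Current: 7, moving UP
Serve above first (ascending): []
Then reverse, serve below (descending): [6, 5, 3, 2]

Answer: 6, 5, 3, 2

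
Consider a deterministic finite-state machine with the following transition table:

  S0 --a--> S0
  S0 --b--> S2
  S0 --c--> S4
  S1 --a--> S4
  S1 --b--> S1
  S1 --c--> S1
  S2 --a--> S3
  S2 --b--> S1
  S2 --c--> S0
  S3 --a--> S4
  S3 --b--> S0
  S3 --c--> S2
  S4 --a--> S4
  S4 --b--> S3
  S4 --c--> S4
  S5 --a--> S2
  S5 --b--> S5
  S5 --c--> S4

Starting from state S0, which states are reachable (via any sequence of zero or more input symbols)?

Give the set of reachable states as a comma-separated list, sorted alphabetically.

BFS from S0:
  visit S0: S0--a-->S0 (seen), S0--b-->S2 (new), S0--c-->S4 (new)
  visit S2: S2--a-->S3 (new), S2--b-->S1 (new), S2--c-->S0 (seen)
  visit S4: S4--a-->S4 (seen), S4--b-->S3 (seen), S4--c-->S4 (seen)
  visit S3: S3--a-->S4 (seen), S3--b-->S0 (seen), S3--c-->S2 (seen)
  visit S1: S1--a-->S4 (seen), S1--b-->S1 (seen), S1--c-->S1 (seen)

Answer: S0, S1, S2, S3, S4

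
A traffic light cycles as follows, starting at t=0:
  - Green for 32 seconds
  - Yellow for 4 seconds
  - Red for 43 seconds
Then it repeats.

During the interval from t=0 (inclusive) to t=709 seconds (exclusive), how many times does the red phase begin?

Cycle = 32+4+43 = 79s
red phase starts at t = k*79 + 36 for k=0,1,2,...
Need k*79+36 < 709 → k < 8.519
k ∈ {0, ..., 8} → 9 starts

Answer: 9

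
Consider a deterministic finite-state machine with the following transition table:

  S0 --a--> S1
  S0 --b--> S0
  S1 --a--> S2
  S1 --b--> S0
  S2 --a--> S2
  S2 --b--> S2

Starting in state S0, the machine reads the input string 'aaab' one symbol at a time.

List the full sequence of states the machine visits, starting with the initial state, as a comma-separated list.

Start: S0
  read 'a': S0 --a--> S1
  read 'a': S1 --a--> S2
  read 'a': S2 --a--> S2
  read 'b': S2 --b--> S2

Answer: S0, S1, S2, S2, S2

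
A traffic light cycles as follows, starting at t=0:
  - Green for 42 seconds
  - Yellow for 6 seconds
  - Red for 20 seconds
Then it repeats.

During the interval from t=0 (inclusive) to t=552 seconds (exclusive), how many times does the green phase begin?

Cycle = 42+6+20 = 68s
green phase starts at t = k*68 + 0 for k=0,1,2,...
Need k*68+0 < 552 → k < 8.118
k ∈ {0, ..., 8} → 9 starts

Answer: 9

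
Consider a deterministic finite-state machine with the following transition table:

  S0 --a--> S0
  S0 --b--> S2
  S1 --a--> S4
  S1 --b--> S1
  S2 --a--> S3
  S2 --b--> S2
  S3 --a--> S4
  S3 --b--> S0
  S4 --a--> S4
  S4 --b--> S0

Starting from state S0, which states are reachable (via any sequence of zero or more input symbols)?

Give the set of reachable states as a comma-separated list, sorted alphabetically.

Answer: S0, S2, S3, S4

Derivation:
BFS from S0:
  visit S0: S0--a-->S0 (seen), S0--b-->S2 (new)
  visit S2: S2--a-->S3 (new), S2--b-->S2 (seen)
  visit S3: S3--a-->S4 (new), S3--b-->S0 (seen)
  visit S4: S4--a-->S4 (seen), S4--b-->S0 (seen)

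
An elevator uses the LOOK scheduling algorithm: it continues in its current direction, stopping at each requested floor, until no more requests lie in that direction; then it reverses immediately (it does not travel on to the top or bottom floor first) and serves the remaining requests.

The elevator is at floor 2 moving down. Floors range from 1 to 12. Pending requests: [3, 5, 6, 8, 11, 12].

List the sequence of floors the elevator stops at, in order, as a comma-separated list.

Current: 2, moving DOWN
Serve below first (descending): []
Then reverse, serve above (ascending): [3, 5, 6, 8, 11, 12]

Answer: 3, 5, 6, 8, 11, 12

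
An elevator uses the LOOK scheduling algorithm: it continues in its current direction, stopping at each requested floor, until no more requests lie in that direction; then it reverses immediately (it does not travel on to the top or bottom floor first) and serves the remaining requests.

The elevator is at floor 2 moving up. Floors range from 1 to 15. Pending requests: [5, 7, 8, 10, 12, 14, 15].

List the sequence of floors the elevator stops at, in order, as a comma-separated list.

Answer: 5, 7, 8, 10, 12, 14, 15

Derivation:
Current: 2, moving UP
Serve above first (ascending): [5, 7, 8, 10, 12, 14, 15]
Then reverse, serve below (descending): []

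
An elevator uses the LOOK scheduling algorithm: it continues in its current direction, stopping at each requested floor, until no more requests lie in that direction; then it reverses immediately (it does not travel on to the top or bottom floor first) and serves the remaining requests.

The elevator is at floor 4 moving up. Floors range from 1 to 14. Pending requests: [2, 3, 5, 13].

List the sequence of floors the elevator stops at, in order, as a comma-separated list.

Answer: 5, 13, 3, 2

Derivation:
Current: 4, moving UP
Serve above first (ascending): [5, 13]
Then reverse, serve below (descending): [3, 2]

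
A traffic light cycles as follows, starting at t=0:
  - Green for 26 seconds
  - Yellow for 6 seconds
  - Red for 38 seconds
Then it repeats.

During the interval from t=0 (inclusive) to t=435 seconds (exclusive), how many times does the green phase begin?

Answer: 7

Derivation:
Cycle = 26+6+38 = 70s
green phase starts at t = k*70 + 0 for k=0,1,2,...
Need k*70+0 < 435 → k < 6.214
k ∈ {0, ..., 6} → 7 starts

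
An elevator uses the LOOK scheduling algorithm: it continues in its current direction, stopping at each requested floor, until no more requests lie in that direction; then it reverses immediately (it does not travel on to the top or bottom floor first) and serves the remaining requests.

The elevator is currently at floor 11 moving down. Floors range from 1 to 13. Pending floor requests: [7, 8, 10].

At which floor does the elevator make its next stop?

Answer: 10

Derivation:
Current floor: 11, direction: down
Requests above: []
Requests below: [7, 8, 10]
Moving down and requests lie below → nearest below is max([7, 8, 10]) = 10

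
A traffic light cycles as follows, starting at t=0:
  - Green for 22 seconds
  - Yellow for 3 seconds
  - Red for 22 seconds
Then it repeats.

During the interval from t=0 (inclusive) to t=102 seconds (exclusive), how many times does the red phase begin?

Cycle = 22+3+22 = 47s
red phase starts at t = k*47 + 25 for k=0,1,2,...
Need k*47+25 < 102 → k < 1.638
k ∈ {0, ..., 1} → 2 starts

Answer: 2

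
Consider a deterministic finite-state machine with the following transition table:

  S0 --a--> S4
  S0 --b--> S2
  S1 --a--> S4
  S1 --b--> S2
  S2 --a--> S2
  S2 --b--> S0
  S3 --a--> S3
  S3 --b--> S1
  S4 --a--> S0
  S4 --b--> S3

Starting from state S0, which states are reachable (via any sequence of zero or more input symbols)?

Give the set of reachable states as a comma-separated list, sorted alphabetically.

Answer: S0, S1, S2, S3, S4

Derivation:
BFS from S0:
  visit S0: S0--a-->S4 (new), S0--b-->S2 (new)
  visit S4: S4--a-->S0 (seen), S4--b-->S3 (new)
  visit S2: S2--a-->S2 (seen), S2--b-->S0 (seen)
  visit S3: S3--a-->S3 (seen), S3--b-->S1 (new)
  visit S1: S1--a-->S4 (seen), S1--b-->S2 (seen)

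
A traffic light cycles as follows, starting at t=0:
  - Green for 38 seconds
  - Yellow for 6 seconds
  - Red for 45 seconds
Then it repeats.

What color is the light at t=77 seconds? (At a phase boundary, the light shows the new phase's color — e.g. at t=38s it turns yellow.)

Answer: red

Derivation:
Cycle length = 38 + 6 + 45 = 89s
t = 77, phase_t = 77 mod 89 = 77
77 >= 44 → RED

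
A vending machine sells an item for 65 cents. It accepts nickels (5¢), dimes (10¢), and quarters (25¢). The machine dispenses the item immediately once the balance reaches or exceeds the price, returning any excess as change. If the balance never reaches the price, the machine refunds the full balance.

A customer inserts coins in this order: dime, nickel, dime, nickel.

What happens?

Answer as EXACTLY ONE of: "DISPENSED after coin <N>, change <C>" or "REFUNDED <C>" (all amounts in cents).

Price: 65¢
Coin 1 (dime, 10¢): balance = 10¢
Coin 2 (nickel, 5¢): balance = 15¢
Coin 3 (dime, 10¢): balance = 25¢
Coin 4 (nickel, 5¢): balance = 30¢
All coins inserted, balance 30¢ < price 65¢ → REFUND 30¢

Answer: REFUNDED 30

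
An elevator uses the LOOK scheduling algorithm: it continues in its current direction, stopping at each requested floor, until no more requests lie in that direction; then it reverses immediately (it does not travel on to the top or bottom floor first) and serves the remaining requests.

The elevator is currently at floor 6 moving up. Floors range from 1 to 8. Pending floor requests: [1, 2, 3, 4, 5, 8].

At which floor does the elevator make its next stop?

Current floor: 6, direction: up
Requests above: [8]
Requests below: [1, 2, 3, 4, 5]
Moving up and requests lie above → nearest above is min([8]) = 8

Answer: 8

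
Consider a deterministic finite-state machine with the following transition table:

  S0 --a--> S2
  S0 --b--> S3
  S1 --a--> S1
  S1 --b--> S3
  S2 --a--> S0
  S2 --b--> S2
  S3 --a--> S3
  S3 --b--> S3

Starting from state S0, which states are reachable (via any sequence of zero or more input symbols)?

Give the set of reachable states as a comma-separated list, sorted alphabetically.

Answer: S0, S2, S3

Derivation:
BFS from S0:
  visit S0: S0--a-->S2 (new), S0--b-->S3 (new)
  visit S2: S2--a-->S0 (seen), S2--b-->S2 (seen)
  visit S3: S3--a-->S3 (seen), S3--b-->S3 (seen)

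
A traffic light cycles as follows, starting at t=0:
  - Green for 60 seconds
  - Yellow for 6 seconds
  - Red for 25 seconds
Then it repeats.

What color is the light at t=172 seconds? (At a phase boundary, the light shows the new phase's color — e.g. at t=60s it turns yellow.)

Cycle length = 60 + 6 + 25 = 91s
t = 172, phase_t = 172 mod 91 = 81
81 >= 66 → RED

Answer: red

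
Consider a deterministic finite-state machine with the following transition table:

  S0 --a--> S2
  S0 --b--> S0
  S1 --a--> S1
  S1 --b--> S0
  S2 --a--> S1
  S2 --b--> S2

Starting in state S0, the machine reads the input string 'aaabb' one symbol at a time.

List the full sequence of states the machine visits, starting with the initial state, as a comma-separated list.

Start: S0
  read 'a': S0 --a--> S2
  read 'a': S2 --a--> S1
  read 'a': S1 --a--> S1
  read 'b': S1 --b--> S0
  read 'b': S0 --b--> S0

Answer: S0, S2, S1, S1, S0, S0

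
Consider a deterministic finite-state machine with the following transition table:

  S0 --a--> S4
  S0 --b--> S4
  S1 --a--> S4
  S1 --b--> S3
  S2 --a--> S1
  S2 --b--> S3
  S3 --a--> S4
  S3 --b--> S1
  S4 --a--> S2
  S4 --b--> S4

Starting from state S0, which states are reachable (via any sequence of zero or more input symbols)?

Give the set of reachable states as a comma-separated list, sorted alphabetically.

BFS from S0:
  visit S0: S0--a-->S4 (new), S0--b-->S4 (seen)
  visit S4: S4--a-->S2 (new), S4--b-->S4 (seen)
  visit S2: S2--a-->S1 (new), S2--b-->S3 (new)
  visit S1: S1--a-->S4 (seen), S1--b-->S3 (seen)
  visit S3: S3--a-->S4 (seen), S3--b-->S1 (seen)

Answer: S0, S1, S2, S3, S4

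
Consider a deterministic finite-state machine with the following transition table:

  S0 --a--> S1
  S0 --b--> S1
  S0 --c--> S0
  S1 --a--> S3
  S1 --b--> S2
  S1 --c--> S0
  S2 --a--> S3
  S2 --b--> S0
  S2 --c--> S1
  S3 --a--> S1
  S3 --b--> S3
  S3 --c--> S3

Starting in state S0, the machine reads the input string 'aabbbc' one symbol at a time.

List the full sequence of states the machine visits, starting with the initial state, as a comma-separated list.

Answer: S0, S1, S3, S3, S3, S3, S3

Derivation:
Start: S0
  read 'a': S0 --a--> S1
  read 'a': S1 --a--> S3
  read 'b': S3 --b--> S3
  read 'b': S3 --b--> S3
  read 'b': S3 --b--> S3
  read 'c': S3 --c--> S3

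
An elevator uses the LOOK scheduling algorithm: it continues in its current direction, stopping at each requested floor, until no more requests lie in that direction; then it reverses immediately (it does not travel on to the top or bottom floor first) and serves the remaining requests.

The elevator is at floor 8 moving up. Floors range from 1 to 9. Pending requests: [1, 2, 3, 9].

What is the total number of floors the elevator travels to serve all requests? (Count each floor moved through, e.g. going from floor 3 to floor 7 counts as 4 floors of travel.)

Answer: 9

Derivation:
Start at floor 8 moving up, LOOK stop order: [9, 3, 2, 1]
  8 → 9: |9-8| = 1, total = 1
  9 → 3: |3-9| = 6, total = 7
  3 → 2: |2-3| = 1, total = 8
  2 → 1: |1-2| = 1, total = 9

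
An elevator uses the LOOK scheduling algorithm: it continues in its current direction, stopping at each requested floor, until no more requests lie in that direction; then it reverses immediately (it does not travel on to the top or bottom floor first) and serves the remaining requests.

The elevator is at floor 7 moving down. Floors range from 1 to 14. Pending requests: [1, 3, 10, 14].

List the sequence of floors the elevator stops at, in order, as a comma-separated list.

Current: 7, moving DOWN
Serve below first (descending): [3, 1]
Then reverse, serve above (ascending): [10, 14]

Answer: 3, 1, 10, 14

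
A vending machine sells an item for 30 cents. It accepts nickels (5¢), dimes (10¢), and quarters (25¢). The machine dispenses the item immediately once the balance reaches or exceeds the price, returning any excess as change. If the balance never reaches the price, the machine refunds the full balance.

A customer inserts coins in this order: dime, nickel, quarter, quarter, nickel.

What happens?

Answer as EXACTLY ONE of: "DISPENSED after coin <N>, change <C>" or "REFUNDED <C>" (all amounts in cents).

Answer: DISPENSED after coin 3, change 10

Derivation:
Price: 30¢
Coin 1 (dime, 10¢): balance = 10¢
Coin 2 (nickel, 5¢): balance = 15¢
Coin 3 (quarter, 25¢): balance = 40¢
  → balance >= price → DISPENSE, change = 40 - 30 = 10¢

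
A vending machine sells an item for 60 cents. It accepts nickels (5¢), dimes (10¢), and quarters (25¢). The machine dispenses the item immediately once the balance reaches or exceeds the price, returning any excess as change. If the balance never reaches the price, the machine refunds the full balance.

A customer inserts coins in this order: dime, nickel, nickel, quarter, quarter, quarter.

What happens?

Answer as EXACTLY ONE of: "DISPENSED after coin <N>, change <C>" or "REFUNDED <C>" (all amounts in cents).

Answer: DISPENSED after coin 5, change 10

Derivation:
Price: 60¢
Coin 1 (dime, 10¢): balance = 10¢
Coin 2 (nickel, 5¢): balance = 15¢
Coin 3 (nickel, 5¢): balance = 20¢
Coin 4 (quarter, 25¢): balance = 45¢
Coin 5 (quarter, 25¢): balance = 70¢
  → balance >= price → DISPENSE, change = 70 - 60 = 10¢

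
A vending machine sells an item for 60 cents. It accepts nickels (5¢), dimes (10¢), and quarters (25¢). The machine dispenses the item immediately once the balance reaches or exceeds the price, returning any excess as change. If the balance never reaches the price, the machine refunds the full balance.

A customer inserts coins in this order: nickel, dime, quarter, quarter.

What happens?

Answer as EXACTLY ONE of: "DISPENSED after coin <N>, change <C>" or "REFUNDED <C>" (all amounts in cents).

Price: 60¢
Coin 1 (nickel, 5¢): balance = 5¢
Coin 2 (dime, 10¢): balance = 15¢
Coin 3 (quarter, 25¢): balance = 40¢
Coin 4 (quarter, 25¢): balance = 65¢
  → balance >= price → DISPENSE, change = 65 - 60 = 5¢

Answer: DISPENSED after coin 4, change 5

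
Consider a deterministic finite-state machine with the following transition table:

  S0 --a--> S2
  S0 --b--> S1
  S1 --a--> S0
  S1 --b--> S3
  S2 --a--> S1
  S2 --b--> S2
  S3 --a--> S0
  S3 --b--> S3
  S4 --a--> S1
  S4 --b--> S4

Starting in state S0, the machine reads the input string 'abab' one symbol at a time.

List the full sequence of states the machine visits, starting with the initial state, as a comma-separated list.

Answer: S0, S2, S2, S1, S3

Derivation:
Start: S0
  read 'a': S0 --a--> S2
  read 'b': S2 --b--> S2
  read 'a': S2 --a--> S1
  read 'b': S1 --b--> S3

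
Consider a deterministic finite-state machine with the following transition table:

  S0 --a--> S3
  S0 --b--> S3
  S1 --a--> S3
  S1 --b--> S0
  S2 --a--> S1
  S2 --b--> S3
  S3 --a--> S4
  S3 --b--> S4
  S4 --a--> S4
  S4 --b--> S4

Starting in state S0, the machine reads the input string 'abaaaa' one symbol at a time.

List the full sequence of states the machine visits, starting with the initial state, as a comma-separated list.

Start: S0
  read 'a': S0 --a--> S3
  read 'b': S3 --b--> S4
  read 'a': S4 --a--> S4
  read 'a': S4 --a--> S4
  read 'a': S4 --a--> S4
  read 'a': S4 --a--> S4

Answer: S0, S3, S4, S4, S4, S4, S4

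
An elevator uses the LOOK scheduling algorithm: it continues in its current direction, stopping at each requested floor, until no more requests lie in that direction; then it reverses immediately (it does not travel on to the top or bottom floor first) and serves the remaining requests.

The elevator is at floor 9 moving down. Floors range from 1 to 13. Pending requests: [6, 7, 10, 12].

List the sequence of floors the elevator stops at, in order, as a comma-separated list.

Current: 9, moving DOWN
Serve below first (descending): [7, 6]
Then reverse, serve above (ascending): [10, 12]

Answer: 7, 6, 10, 12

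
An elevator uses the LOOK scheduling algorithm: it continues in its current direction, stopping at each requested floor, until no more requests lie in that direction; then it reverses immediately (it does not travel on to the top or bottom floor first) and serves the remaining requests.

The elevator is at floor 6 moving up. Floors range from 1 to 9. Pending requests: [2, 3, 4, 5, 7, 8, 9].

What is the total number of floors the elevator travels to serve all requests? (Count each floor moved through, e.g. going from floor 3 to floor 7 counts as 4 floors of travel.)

Start at floor 6 moving up, LOOK stop order: [7, 8, 9, 5, 4, 3, 2]
  6 → 7: |7-6| = 1, total = 1
  7 → 8: |8-7| = 1, total = 2
  8 → 9: |9-8| = 1, total = 3
  9 → 5: |5-9| = 4, total = 7
  5 → 4: |4-5| = 1, total = 8
  4 → 3: |3-4| = 1, total = 9
  3 → 2: |2-3| = 1, total = 10

Answer: 10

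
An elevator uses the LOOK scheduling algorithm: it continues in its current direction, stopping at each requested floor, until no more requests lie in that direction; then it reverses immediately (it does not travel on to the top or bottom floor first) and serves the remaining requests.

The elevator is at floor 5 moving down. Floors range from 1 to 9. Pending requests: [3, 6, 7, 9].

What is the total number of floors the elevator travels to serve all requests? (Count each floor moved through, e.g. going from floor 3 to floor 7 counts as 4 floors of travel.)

Start at floor 5 moving down, LOOK stop order: [3, 6, 7, 9]
  5 → 3: |3-5| = 2, total = 2
  3 → 6: |6-3| = 3, total = 5
  6 → 7: |7-6| = 1, total = 6
  7 → 9: |9-7| = 2, total = 8

Answer: 8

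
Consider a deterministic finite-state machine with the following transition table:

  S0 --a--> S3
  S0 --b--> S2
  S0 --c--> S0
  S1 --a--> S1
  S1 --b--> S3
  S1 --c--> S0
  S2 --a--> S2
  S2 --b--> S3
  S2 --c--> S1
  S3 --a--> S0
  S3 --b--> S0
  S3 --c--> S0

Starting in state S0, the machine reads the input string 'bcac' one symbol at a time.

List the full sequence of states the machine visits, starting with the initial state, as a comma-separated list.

Start: S0
  read 'b': S0 --b--> S2
  read 'c': S2 --c--> S1
  read 'a': S1 --a--> S1
  read 'c': S1 --c--> S0

Answer: S0, S2, S1, S1, S0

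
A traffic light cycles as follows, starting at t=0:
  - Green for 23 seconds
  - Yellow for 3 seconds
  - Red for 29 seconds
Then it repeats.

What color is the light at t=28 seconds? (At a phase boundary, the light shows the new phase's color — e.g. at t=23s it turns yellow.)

Answer: red

Derivation:
Cycle length = 23 + 3 + 29 = 55s
t = 28, phase_t = 28 mod 55 = 28
28 >= 26 → RED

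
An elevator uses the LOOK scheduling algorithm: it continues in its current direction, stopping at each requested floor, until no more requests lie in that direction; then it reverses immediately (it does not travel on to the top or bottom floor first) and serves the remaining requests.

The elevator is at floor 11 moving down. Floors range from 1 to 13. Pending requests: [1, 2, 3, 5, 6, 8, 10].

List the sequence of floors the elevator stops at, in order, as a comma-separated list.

Answer: 10, 8, 6, 5, 3, 2, 1

Derivation:
Current: 11, moving DOWN
Serve below first (descending): [10, 8, 6, 5, 3, 2, 1]
Then reverse, serve above (ascending): []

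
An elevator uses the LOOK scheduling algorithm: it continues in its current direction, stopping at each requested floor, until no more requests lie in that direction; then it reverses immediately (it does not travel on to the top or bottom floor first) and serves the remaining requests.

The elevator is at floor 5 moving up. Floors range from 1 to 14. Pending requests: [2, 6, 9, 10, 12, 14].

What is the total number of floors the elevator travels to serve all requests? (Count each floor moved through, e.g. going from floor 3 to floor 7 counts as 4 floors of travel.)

Start at floor 5 moving up, LOOK stop order: [6, 9, 10, 12, 14, 2]
  5 → 6: |6-5| = 1, total = 1
  6 → 9: |9-6| = 3, total = 4
  9 → 10: |10-9| = 1, total = 5
  10 → 12: |12-10| = 2, total = 7
  12 → 14: |14-12| = 2, total = 9
  14 → 2: |2-14| = 12, total = 21

Answer: 21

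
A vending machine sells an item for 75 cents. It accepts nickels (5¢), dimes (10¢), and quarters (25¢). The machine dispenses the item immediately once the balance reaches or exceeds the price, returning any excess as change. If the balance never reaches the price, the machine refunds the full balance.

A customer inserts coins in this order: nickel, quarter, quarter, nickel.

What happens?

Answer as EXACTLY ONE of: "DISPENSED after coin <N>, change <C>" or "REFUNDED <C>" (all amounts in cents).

Answer: REFUNDED 60

Derivation:
Price: 75¢
Coin 1 (nickel, 5¢): balance = 5¢
Coin 2 (quarter, 25¢): balance = 30¢
Coin 3 (quarter, 25¢): balance = 55¢
Coin 4 (nickel, 5¢): balance = 60¢
All coins inserted, balance 60¢ < price 75¢ → REFUND 60¢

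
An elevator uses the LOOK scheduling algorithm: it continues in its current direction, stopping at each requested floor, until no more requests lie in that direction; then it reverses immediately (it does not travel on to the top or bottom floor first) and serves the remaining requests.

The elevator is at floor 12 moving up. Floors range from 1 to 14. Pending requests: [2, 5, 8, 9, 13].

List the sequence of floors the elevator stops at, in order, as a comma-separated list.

Answer: 13, 9, 8, 5, 2

Derivation:
Current: 12, moving UP
Serve above first (ascending): [13]
Then reverse, serve below (descending): [9, 8, 5, 2]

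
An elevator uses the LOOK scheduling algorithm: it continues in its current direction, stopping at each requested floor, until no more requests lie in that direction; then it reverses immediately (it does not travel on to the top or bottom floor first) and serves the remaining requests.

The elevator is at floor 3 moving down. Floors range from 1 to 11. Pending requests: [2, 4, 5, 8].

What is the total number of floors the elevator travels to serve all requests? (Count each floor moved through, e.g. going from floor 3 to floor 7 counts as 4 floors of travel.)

Start at floor 3 moving down, LOOK stop order: [2, 4, 5, 8]
  3 → 2: |2-3| = 1, total = 1
  2 → 4: |4-2| = 2, total = 3
  4 → 5: |5-4| = 1, total = 4
  5 → 8: |8-5| = 3, total = 7

Answer: 7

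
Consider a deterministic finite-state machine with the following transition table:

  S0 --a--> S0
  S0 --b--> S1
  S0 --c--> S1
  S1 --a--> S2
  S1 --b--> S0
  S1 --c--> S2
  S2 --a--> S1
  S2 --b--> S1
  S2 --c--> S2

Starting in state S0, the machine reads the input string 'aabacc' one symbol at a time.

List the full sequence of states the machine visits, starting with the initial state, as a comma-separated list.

Start: S0
  read 'a': S0 --a--> S0
  read 'a': S0 --a--> S0
  read 'b': S0 --b--> S1
  read 'a': S1 --a--> S2
  read 'c': S2 --c--> S2
  read 'c': S2 --c--> S2

Answer: S0, S0, S0, S1, S2, S2, S2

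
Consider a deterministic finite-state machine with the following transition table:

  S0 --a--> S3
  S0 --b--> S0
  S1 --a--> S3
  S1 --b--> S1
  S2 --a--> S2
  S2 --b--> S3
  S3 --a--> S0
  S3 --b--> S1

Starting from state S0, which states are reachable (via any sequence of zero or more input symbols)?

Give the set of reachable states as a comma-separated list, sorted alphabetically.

BFS from S0:
  visit S0: S0--a-->S3 (new), S0--b-->S0 (seen)
  visit S3: S3--a-->S0 (seen), S3--b-->S1 (new)
  visit S1: S1--a-->S3 (seen), S1--b-->S1 (seen)

Answer: S0, S1, S3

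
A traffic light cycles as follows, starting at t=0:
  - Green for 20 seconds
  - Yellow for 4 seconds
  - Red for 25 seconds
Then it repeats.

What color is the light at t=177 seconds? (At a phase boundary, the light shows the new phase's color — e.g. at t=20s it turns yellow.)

Cycle length = 20 + 4 + 25 = 49s
t = 177, phase_t = 177 mod 49 = 30
30 >= 24 → RED

Answer: red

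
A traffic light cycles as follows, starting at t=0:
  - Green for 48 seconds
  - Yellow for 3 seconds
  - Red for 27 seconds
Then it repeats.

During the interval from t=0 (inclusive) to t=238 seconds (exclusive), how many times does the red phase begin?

Cycle = 48+3+27 = 78s
red phase starts at t = k*78 + 51 for k=0,1,2,...
Need k*78+51 < 238 → k < 2.397
k ∈ {0, ..., 2} → 3 starts

Answer: 3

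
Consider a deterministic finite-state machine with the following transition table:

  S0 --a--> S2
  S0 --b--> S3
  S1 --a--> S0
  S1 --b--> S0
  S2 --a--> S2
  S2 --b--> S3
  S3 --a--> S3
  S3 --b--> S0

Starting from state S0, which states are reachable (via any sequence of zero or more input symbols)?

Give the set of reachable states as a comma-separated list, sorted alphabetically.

Answer: S0, S2, S3

Derivation:
BFS from S0:
  visit S0: S0--a-->S2 (new), S0--b-->S3 (new)
  visit S2: S2--a-->S2 (seen), S2--b-->S3 (seen)
  visit S3: S3--a-->S3 (seen), S3--b-->S0 (seen)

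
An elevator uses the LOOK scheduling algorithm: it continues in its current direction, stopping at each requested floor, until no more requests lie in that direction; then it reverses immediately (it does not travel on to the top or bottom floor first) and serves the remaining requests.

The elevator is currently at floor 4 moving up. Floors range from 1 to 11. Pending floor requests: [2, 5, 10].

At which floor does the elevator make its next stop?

Current floor: 4, direction: up
Requests above: [5, 10]
Requests below: [2]
Moving up and requests lie above → nearest above is min([5, 10]) = 5

Answer: 5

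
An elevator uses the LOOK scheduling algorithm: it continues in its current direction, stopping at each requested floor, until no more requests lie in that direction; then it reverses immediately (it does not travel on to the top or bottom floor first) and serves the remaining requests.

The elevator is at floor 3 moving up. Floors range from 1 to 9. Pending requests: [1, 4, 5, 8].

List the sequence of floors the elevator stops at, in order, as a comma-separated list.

Answer: 4, 5, 8, 1

Derivation:
Current: 3, moving UP
Serve above first (ascending): [4, 5, 8]
Then reverse, serve below (descending): [1]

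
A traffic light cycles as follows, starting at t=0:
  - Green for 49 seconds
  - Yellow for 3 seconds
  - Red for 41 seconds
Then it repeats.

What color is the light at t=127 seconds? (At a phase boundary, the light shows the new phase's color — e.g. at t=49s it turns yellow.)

Cycle length = 49 + 3 + 41 = 93s
t = 127, phase_t = 127 mod 93 = 34
34 < 49 (green end) → GREEN

Answer: green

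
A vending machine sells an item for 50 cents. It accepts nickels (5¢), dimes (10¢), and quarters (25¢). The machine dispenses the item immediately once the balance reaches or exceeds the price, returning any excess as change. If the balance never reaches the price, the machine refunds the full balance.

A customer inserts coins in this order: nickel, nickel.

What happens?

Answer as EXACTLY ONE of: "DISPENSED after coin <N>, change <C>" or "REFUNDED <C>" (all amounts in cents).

Price: 50¢
Coin 1 (nickel, 5¢): balance = 5¢
Coin 2 (nickel, 5¢): balance = 10¢
All coins inserted, balance 10¢ < price 50¢ → REFUND 10¢

Answer: REFUNDED 10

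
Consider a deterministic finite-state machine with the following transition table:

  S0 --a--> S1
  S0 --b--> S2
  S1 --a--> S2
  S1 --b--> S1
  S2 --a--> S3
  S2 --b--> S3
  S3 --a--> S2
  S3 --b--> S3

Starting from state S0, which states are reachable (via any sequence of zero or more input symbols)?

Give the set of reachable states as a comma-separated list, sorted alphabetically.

BFS from S0:
  visit S0: S0--a-->S1 (new), S0--b-->S2 (new)
  visit S1: S1--a-->S2 (seen), S1--b-->S1 (seen)
  visit S2: S2--a-->S3 (new), S2--b-->S3 (seen)
  visit S3: S3--a-->S2 (seen), S3--b-->S3 (seen)

Answer: S0, S1, S2, S3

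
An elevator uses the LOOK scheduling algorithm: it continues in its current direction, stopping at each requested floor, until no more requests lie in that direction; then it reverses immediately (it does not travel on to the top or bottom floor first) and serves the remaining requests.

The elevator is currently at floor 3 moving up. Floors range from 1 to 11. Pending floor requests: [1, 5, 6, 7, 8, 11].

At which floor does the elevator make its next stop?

Current floor: 3, direction: up
Requests above: [5, 6, 7, 8, 11]
Requests below: [1]
Moving up and requests lie above → nearest above is min([5, 6, 7, 8, 11]) = 5

Answer: 5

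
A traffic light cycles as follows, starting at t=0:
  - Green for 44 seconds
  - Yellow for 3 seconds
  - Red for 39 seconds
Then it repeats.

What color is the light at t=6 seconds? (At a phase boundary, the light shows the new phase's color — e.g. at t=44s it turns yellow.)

Answer: green

Derivation:
Cycle length = 44 + 3 + 39 = 86s
t = 6, phase_t = 6 mod 86 = 6
6 < 44 (green end) → GREEN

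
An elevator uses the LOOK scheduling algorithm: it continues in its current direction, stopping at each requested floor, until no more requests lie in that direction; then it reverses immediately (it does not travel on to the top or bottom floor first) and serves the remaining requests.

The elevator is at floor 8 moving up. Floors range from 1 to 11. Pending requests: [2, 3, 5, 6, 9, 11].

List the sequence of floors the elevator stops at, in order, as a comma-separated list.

Answer: 9, 11, 6, 5, 3, 2

Derivation:
Current: 8, moving UP
Serve above first (ascending): [9, 11]
Then reverse, serve below (descending): [6, 5, 3, 2]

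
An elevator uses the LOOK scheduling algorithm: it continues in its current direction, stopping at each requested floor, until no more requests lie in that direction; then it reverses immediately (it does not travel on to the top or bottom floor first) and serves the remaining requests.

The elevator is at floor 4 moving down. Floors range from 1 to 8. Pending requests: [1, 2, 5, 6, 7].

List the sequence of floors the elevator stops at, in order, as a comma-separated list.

Answer: 2, 1, 5, 6, 7

Derivation:
Current: 4, moving DOWN
Serve below first (descending): [2, 1]
Then reverse, serve above (ascending): [5, 6, 7]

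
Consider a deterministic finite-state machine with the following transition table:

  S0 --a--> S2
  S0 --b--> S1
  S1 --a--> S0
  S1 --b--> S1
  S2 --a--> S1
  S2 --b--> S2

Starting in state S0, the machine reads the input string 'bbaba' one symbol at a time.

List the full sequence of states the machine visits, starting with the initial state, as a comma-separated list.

Start: S0
  read 'b': S0 --b--> S1
  read 'b': S1 --b--> S1
  read 'a': S1 --a--> S0
  read 'b': S0 --b--> S1
  read 'a': S1 --a--> S0

Answer: S0, S1, S1, S0, S1, S0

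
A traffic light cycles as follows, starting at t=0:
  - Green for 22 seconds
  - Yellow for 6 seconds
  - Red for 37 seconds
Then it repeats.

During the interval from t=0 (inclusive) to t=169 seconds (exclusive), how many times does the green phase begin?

Answer: 3

Derivation:
Cycle = 22+6+37 = 65s
green phase starts at t = k*65 + 0 for k=0,1,2,...
Need k*65+0 < 169 → k < 2.600
k ∈ {0, ..., 2} → 3 starts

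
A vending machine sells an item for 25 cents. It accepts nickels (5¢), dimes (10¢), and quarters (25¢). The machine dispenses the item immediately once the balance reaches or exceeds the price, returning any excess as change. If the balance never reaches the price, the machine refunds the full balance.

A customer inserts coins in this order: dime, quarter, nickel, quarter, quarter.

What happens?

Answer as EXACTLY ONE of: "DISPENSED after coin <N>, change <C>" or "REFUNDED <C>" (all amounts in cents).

Answer: DISPENSED after coin 2, change 10

Derivation:
Price: 25¢
Coin 1 (dime, 10¢): balance = 10¢
Coin 2 (quarter, 25¢): balance = 35¢
  → balance >= price → DISPENSE, change = 35 - 25 = 10¢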